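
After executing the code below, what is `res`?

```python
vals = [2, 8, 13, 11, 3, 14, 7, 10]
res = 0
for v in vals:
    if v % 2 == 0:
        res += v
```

34

v=2: even, res = 0+2 = 2
v=8: even, res = 2+8 = 10
v=13: not even
v=11: not even
v=3: not even
v=14: even, res = 10+14 = 24
v=7: not even
v=10: even, res = 24+10 = 34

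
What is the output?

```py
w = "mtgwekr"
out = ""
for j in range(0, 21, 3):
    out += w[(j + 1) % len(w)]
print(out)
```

j=0: add w[1]='t' → 't'
j=3: add w[4]='e' → 'te'
j=6: add w[0]='m' → 'tem'
j=9: add w[3]='w' → 'temw'
j=12: add w[6]='r' → 'temwr'
j=15: add w[2]='g' → 'temwrg'
j=18: add w[5]='k' → 'temwrgk'

temwrgk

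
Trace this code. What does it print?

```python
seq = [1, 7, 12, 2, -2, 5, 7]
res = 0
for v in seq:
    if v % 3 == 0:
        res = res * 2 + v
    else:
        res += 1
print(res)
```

v=1: not %3==0, res = 0+1 = 1
v=7: not %3==0, res = 1+1 = 2
v=12: %3==0, res = 2*2+12 = 16
v=2: not %3==0, res = 16+1 = 17
v=-2: not %3==0, res = 17+1 = 18
v=5: not %3==0, res = 18+1 = 19
v=7: not %3==0, res = 19+1 = 20

20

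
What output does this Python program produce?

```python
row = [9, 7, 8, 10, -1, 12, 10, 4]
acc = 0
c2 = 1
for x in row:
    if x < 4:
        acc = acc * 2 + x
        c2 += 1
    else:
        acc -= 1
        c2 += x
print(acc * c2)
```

-744

x=9: not <4, acc = 0-1 = -1; c2=10
x=7: not <4, acc = (-1)-1 = -2; c2=17
x=8: not <4, acc = (-2)-1 = -3; c2=25
x=10: not <4, acc = (-3)-1 = -4; c2=35
x=-1: <4, acc = (-4)*2+(-1) = -9; c2=36
x=12: not <4, acc = (-9)-1 = -10; c2=48
x=10: not <4, acc = (-10)-1 = -11; c2=58
x=4: not <4, acc = (-11)-1 = -12; c2=62
acc*c2 = (-12)*62 = -744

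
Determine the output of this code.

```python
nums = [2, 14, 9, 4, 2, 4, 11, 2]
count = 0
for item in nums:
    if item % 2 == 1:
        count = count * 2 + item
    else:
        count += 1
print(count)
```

44

item=2: not odd, count = 0+1 = 1
item=14: not odd, count = 1+1 = 2
item=9: odd, count = 2*2+9 = 13
item=4: not odd, count = 13+1 = 14
item=2: not odd, count = 14+1 = 15
item=4: not odd, count = 15+1 = 16
item=11: odd, count = 16*2+11 = 43
item=2: not odd, count = 43+1 = 44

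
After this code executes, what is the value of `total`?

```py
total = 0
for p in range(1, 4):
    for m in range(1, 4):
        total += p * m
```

p=1,m=1: total = 0+1 = 1
p=1,m=2: total = 1+2 = 3
p=1,m=3: total = 3+3 = 6
p=2,m=1: total = 6+2 = 8
p=2,m=2: total = 8+4 = 12
p=2,m=3: total = 12+6 = 18
p=3,m=1: total = 18+3 = 21
p=3,m=2: total = 21+6 = 27
p=3,m=3: total = 27+9 = 36

36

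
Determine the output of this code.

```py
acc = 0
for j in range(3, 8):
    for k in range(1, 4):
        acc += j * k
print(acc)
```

j=3,k=1: acc = 0+3 = 3
j=3,k=2: acc = 3+6 = 9
j=3,k=3: acc = 9+9 = 18
j=4,k=1: acc = 18+4 = 22
j=4,k=2: acc = 22+8 = 30
j=4,k=3: acc = 30+12 = 42
j=5,k=1: acc = 42+5 = 47
j=5,k=2: acc = 47+10 = 57
j=5,k=3: acc = 57+15 = 72
j=6,k=1: acc = 72+6 = 78
j=6,k=2: acc = 78+12 = 90
j=6,k=3: acc = 90+18 = 108
j=7,k=1: acc = 108+7 = 115
j=7,k=2: acc = 115+14 = 129
j=7,k=3: acc = 129+21 = 150

150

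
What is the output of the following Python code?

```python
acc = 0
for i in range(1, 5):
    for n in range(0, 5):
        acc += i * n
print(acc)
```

100

i=1,n=0: acc = 0+0 = 0
i=1,n=1: acc = 0+1 = 1
i=1,n=2: acc = 1+2 = 3
i=1,n=3: acc = 3+3 = 6
i=1,n=4: acc = 6+4 = 10
i=2,n=0: acc = 10+0 = 10
i=2,n=1: acc = 10+2 = 12
i=2,n=2: acc = 12+4 = 16
i=2,n=3: acc = 16+6 = 22
i=2,n=4: acc = 22+8 = 30
i=3,n=0: acc = 30+0 = 30
i=3,n=1: acc = 30+3 = 33
i=3,n=2: acc = 33+6 = 39
i=3,n=3: acc = 39+9 = 48
i=3,n=4: acc = 48+12 = 60
i=4,n=0: acc = 60+0 = 60
i=4,n=1: acc = 60+4 = 64
i=4,n=2: acc = 64+8 = 72
i=4,n=3: acc = 72+12 = 84
i=4,n=4: acc = 84+16 = 100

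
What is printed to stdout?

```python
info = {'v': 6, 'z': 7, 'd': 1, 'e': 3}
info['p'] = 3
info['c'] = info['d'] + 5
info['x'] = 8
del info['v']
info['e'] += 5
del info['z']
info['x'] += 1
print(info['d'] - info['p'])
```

-2

info['p'] = 3 → {'v': 6, 'z': 7, 'd': 1, 'e': 3, 'p': 3}
info['c'] = info['d']+5 = 6 → {'v': 6, 'z': 7, 'd': 1, 'e': 3, 'p': 3, 'c': 6}
info['x'] = 8 → {'v': 6, 'z': 7, 'd': 1, 'e': 3, 'p': 3, 'c': 6, 'x': 8}
del 'v' → {'z': 7, 'd': 1, 'e': 3, 'p': 3, 'c': 6, 'x': 8}
info['e'] = 3+5 = 8 → {'z': 7, 'd': 1, 'e': 8, 'p': 3, 'c': 6, 'x': 8}
del 'z' → {'d': 1, 'e': 8, 'p': 3, 'c': 6, 'x': 8}
info['x'] = 8+1 = 9 → {'d': 1, 'e': 8, 'p': 3, 'c': 6, 'x': 9}
info['d']-info['p'] = 1-3 = -2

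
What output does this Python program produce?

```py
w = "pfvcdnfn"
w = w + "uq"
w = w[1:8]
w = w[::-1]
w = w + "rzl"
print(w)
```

nfndcvfrzl

+ 'uq' → 'pfvcdnfnuq'
slice [1:8] → 'fvcdnfn'
reverse → 'nfndcvf'
+ 'rzl' → 'nfndcvfrzl'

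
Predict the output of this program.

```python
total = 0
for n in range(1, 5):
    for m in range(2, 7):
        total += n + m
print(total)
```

n=1,m=2: total = 0+3 = 3
n=1,m=3: total = 3+4 = 7
n=1,m=4: total = 7+5 = 12
n=1,m=5: total = 12+6 = 18
n=1,m=6: total = 18+7 = 25
n=2,m=2: total = 25+4 = 29
n=2,m=3: total = 29+5 = 34
n=2,m=4: total = 34+6 = 40
n=2,m=5: total = 40+7 = 47
n=2,m=6: total = 47+8 = 55
n=3,m=2: total = 55+5 = 60
n=3,m=3: total = 60+6 = 66
n=3,m=4: total = 66+7 = 73
n=3,m=5: total = 73+8 = 81
n=3,m=6: total = 81+9 = 90
n=4,m=2: total = 90+6 = 96
n=4,m=3: total = 96+7 = 103
n=4,m=4: total = 103+8 = 111
n=4,m=5: total = 111+9 = 120
n=4,m=6: total = 120+10 = 130

130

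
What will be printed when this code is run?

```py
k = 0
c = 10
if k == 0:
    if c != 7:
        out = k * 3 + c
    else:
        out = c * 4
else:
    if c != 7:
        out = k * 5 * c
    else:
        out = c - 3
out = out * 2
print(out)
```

20

k=0, c=10
k == 0 is True; c != 7 is True
→ out = k * 3 + c = 10
out = 10*2 = 20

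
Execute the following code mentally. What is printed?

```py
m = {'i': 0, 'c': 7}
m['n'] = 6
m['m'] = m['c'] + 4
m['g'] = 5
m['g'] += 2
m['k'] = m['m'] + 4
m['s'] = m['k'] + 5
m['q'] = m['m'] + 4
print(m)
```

m['n'] = 6 → {'i': 0, 'c': 7, 'n': 6}
m['m'] = m['c']+4 = 11 → {'i': 0, 'c': 7, 'n': 6, 'm': 11}
m['g'] = 5 → {'i': 0, 'c': 7, 'n': 6, 'm': 11, 'g': 5}
m['g'] = 5+2 = 7 → {'i': 0, 'c': 7, 'n': 6, 'm': 11, 'g': 7}
m['k'] = m['m']+4 = 15 → {'i': 0, 'c': 7, 'n': 6, 'm': 11, 'g': 7, 'k': 15}
m['s'] = m['k']+5 = 20 → {'i': 0, 'c': 7, 'n': 6, 'm': 11, 'g': 7, 'k': 15, 's': 20}
m['q'] = m['m']+4 = 15 → {'i': 0, 'c': 7, 'n': 6, 'm': 11, 'g': 7, 'k': 15, 's': 20, 'q': 15}

{'i': 0, 'c': 7, 'n': 6, 'm': 11, 'g': 7, 'k': 15, 's': 20, 'q': 15}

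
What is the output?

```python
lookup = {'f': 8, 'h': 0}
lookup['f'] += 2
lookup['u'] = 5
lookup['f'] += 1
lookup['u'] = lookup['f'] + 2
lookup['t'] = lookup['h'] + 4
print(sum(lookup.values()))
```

lookup['f'] = 8+2 = 10 → {'f': 10, 'h': 0}
lookup['u'] = 5 → {'f': 10, 'h': 0, 'u': 5}
lookup['f'] = 10+1 = 11 → {'f': 11, 'h': 0, 'u': 5}
lookup['u'] = lookup['f']+2 = 13 → {'f': 11, 'h': 0, 'u': 13}
lookup['t'] = lookup['h']+4 = 4 → {'f': 11, 'h': 0, 'u': 13, 't': 4}
sum of values = 28

28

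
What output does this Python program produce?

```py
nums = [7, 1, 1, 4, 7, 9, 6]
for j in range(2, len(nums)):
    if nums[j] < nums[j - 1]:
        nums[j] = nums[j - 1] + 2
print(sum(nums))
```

j=2: 1>=1, unchanged → [7, 1, 1, 4, 7, 9, 6]
j=3: 4>=1, unchanged → [7, 1, 1, 4, 7, 9, 6]
j=4: 7>=4, unchanged → [7, 1, 1, 4, 7, 9, 6]
j=5: 9>=7, unchanged → [7, 1, 1, 4, 7, 9, 6]
j=6: 6<9, nums[6] = 9+2 = 11 → [7, 1, 1, 4, 7, 9, 11]
sum = 40

40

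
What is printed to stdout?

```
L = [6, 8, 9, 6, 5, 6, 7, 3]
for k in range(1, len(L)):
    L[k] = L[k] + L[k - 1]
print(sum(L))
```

243

k=1: L[1] = 8+6 = 14 → [6, 14, 9, 6, 5, 6, 7, 3]
k=2: L[2] = 9+14 = 23 → [6, 14, 23, 6, 5, 6, 7, 3]
k=3: L[3] = 6+23 = 29 → [6, 14, 23, 29, 5, 6, 7, 3]
k=4: L[4] = 5+29 = 34 → [6, 14, 23, 29, 34, 6, 7, 3]
k=5: L[5] = 6+34 = 40 → [6, 14, 23, 29, 34, 40, 7, 3]
k=6: L[6] = 7+40 = 47 → [6, 14, 23, 29, 34, 40, 47, 3]
k=7: L[7] = 3+47 = 50 → [6, 14, 23, 29, 34, 40, 47, 50]
sum = 243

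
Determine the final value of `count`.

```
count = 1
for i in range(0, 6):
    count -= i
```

i=0: count = 1-0 = 1
i=1: count = 1-1 = 0
i=2: count = 0-2 = -2
i=3: count = (-2)-3 = -5
i=4: count = (-5)-4 = -9
i=5: count = (-9)-5 = -14

-14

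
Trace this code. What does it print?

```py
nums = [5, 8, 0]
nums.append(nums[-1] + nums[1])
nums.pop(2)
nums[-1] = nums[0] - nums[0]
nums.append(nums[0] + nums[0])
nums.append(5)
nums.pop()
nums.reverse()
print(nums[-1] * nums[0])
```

append nums[-1]+nums[1] = 0+8 = 8 → [5, 8, 0, 8]
pop(2) removes 0 → [5, 8, 8]
nums[-1] = nums[0]-nums[0] = 5-5 = 0 → [5, 8, 0]
append nums[0]+nums[0] = 5+5 = 10 → [5, 8, 0, 10]
append 5 → [5, 8, 0, 10, 5]
pop() removes 5 → [5, 8, 0, 10]
reverse → [10, 0, 8, 5]
nums[-1]*nums[0] = 5*10 = 50

50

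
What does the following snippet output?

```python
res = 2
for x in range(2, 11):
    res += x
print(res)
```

56

x=2: res = 2+2 = 4
x=3: res = 4+3 = 7
x=4: res = 7+4 = 11
x=5: res = 11+5 = 16
x=6: res = 16+6 = 22
x=7: res = 22+7 = 29
x=8: res = 29+8 = 37
x=9: res = 37+9 = 46
x=10: res = 46+10 = 56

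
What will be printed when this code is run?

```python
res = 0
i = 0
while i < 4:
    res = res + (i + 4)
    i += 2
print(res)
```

10

i=0: res = 0+4 = 4
i=2: res = 4+6 = 10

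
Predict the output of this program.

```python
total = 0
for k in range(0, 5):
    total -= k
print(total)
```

-10

k=0: total = 0-0 = 0
k=1: total = 0-1 = -1
k=2: total = (-1)-2 = -3
k=3: total = (-3)-3 = -6
k=4: total = (-6)-4 = -10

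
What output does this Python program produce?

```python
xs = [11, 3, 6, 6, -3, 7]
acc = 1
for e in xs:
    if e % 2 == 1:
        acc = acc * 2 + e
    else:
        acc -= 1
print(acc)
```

109

e=11: odd, acc = 1*2+11 = 13
e=3: odd, acc = 13*2+3 = 29
e=6: not odd, acc = 29-1 = 28
e=6: not odd, acc = 28-1 = 27
e=-3: odd, acc = 27*2+(-3) = 51
e=7: odd, acc = 51*2+7 = 109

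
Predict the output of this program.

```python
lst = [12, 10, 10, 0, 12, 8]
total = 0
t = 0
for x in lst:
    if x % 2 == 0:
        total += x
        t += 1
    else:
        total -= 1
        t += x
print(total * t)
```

x=12: even, total = 0+12 = 12; t=1
x=10: even, total = 12+10 = 22; t=2
x=10: even, total = 22+10 = 32; t=3
x=0: even, total = 32+0 = 32; t=4
x=12: even, total = 32+12 = 44; t=5
x=8: even, total = 44+8 = 52; t=6
total*t = 52*6 = 312

312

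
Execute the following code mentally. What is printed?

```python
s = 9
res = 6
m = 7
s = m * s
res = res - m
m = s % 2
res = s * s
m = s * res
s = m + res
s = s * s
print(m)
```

250047

s = 7*9 = 63
res = 6-7 = -1
m = 63%2 = 1
res = 63*63 = 3969
m = 63*3969 = 250047
s = 250047+3969 = 254016
s = 254016*254016 = 64524128256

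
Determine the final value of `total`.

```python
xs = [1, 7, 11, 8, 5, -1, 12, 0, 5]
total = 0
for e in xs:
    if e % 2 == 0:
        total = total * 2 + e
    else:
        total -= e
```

e=1: not even, total = 0-1 = -1
e=7: not even, total = (-1)-7 = -8
e=11: not even, total = (-8)-11 = -19
e=8: even, total = (-19)*2+8 = -30
e=5: not even, total = (-30)-5 = -35
e=-1: not even, total = (-35)-(-1) = -34
e=12: even, total = (-34)*2+12 = -56
e=0: even, total = (-56)*2+0 = -112
e=5: not even, total = (-112)-5 = -117

-117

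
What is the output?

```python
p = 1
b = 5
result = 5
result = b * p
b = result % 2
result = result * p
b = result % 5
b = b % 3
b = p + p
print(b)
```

2

result = 5*1 = 5
b = 5%2 = 1
result = 5*1 = 5
b = 5%5 = 0
b = 0%3 = 0
b = 1+1 = 2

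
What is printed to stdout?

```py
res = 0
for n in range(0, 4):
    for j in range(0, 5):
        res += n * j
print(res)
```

60

n=0,j=0: res = 0+0 = 0
n=0,j=1: res = 0+0 = 0
n=0,j=2: res = 0+0 = 0
n=0,j=3: res = 0+0 = 0
n=0,j=4: res = 0+0 = 0
n=1,j=0: res = 0+0 = 0
n=1,j=1: res = 0+1 = 1
n=1,j=2: res = 1+2 = 3
n=1,j=3: res = 3+3 = 6
n=1,j=4: res = 6+4 = 10
n=2,j=0: res = 10+0 = 10
n=2,j=1: res = 10+2 = 12
n=2,j=2: res = 12+4 = 16
n=2,j=3: res = 16+6 = 22
n=2,j=4: res = 22+8 = 30
n=3,j=0: res = 30+0 = 30
n=3,j=1: res = 30+3 = 33
n=3,j=2: res = 33+6 = 39
n=3,j=3: res = 39+9 = 48
n=3,j=4: res = 48+12 = 60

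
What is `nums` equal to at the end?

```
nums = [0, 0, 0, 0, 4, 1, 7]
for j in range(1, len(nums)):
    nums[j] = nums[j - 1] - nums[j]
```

[0, 0, 0, 0, -4, -5, -12]

j=1: nums[1] = 0-0 = 0 → [0, 0, 0, 0, 4, 1, 7]
j=2: nums[2] = 0-0 = 0 → [0, 0, 0, 0, 4, 1, 7]
j=3: nums[3] = 0-0 = 0 → [0, 0, 0, 0, 4, 1, 7]
j=4: nums[4] = 0-4 = -4 → [0, 0, 0, 0, -4, 1, 7]
j=5: nums[5] = (-4)-1 = -5 → [0, 0, 0, 0, -4, -5, 7]
j=6: nums[6] = (-5)-7 = -12 → [0, 0, 0, 0, -4, -5, -12]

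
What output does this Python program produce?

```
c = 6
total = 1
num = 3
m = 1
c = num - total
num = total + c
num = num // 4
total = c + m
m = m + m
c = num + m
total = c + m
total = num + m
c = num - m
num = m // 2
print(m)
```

2

c = 3-1 = 2
num = 1+2 = 3
num = 3//4 = 0
total = 2+1 = 3
m = 1+1 = 2
c = 0+2 = 2
total = 2+2 = 4
total = 0+2 = 2
c = 0-2 = -2
num = 2//2 = 1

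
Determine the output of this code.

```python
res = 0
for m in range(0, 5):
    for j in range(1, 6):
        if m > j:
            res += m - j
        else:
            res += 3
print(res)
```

67

m=0,j=1: not 0>1, res = 0+3 = 3
m=0,j=2: not 0>2, res = 3+3 = 6
m=0,j=3: not 0>3, res = 6+3 = 9
m=0,j=4: not 0>4, res = 9+3 = 12
m=0,j=5: not 0>5, res = 12+3 = 15
m=1,j=1: not 1>1, res = 15+3 = 18
m=1,j=2: not 1>2, res = 18+3 = 21
m=1,j=3: not 1>3, res = 21+3 = 24
m=1,j=4: not 1>4, res = 24+3 = 27
m=1,j=5: not 1>5, res = 27+3 = 30
m=2,j=1: 2>1, res = 30+1 = 31
m=2,j=2: not 2>2, res = 31+3 = 34
m=2,j=3: not 2>3, res = 34+3 = 37
m=2,j=4: not 2>4, res = 37+3 = 40
m=2,j=5: not 2>5, res = 40+3 = 43
m=3,j=1: 3>1, res = 43+2 = 45
m=3,j=2: 3>2, res = 45+1 = 46
m=3,j=3: not 3>3, res = 46+3 = 49
m=3,j=4: not 3>4, res = 49+3 = 52
m=3,j=5: not 3>5, res = 52+3 = 55
m=4,j=1: 4>1, res = 55+3 = 58
m=4,j=2: 4>2, res = 58+2 = 60
m=4,j=3: 4>3, res = 60+1 = 61
m=4,j=4: not 4>4, res = 61+3 = 64
m=4,j=5: not 4>5, res = 64+3 = 67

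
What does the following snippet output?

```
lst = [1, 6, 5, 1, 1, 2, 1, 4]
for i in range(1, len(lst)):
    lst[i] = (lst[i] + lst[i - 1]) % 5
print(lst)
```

i=1: lst[1] = (6+1)%5 = 2 → [1, 2, 5, 1, 1, 2, 1, 4]
i=2: lst[2] = (5+2)%5 = 2 → [1, 2, 2, 1, 1, 2, 1, 4]
i=3: lst[3] = (1+2)%5 = 3 → [1, 2, 2, 3, 1, 2, 1, 4]
i=4: lst[4] = (1+3)%5 = 4 → [1, 2, 2, 3, 4, 2, 1, 4]
i=5: lst[5] = (2+4)%5 = 1 → [1, 2, 2, 3, 4, 1, 1, 4]
i=6: lst[6] = (1+1)%5 = 2 → [1, 2, 2, 3, 4, 1, 2, 4]
i=7: lst[7] = (4+2)%5 = 1 → [1, 2, 2, 3, 4, 1, 2, 1]

[1, 2, 2, 3, 4, 1, 2, 1]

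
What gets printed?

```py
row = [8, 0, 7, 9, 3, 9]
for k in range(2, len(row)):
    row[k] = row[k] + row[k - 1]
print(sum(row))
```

k=2: row[2] = 7+0 = 7 → [8, 0, 7, 9, 3, 9]
k=3: row[3] = 9+7 = 16 → [8, 0, 7, 16, 3, 9]
k=4: row[4] = 3+16 = 19 → [8, 0, 7, 16, 19, 9]
k=5: row[5] = 9+19 = 28 → [8, 0, 7, 16, 19, 28]
sum = 78

78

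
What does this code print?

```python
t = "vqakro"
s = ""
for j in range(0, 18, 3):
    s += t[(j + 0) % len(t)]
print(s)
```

j=0: add t[0]='v' → 'v'
j=3: add t[3]='k' → 'vk'
j=6: add t[0]='v' → 'vkv'
j=9: add t[3]='k' → 'vkvk'
j=12: add t[0]='v' → 'vkvkv'
j=15: add t[3]='k' → 'vkvkvk'

vkvkvk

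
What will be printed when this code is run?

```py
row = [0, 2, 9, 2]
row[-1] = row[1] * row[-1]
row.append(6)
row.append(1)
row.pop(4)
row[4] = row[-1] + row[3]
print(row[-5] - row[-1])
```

row[-1] = row[1]*row[-1] = 2*2 = 4 → [0, 2, 9, 4]
append 6 → [0, 2, 9, 4, 6]
append 1 → [0, 2, 9, 4, 6, 1]
pop(4) removes 6 → [0, 2, 9, 4, 1]
row[4] = row[-1]+row[3] = 1+4 = 5 → [0, 2, 9, 4, 5]
row[-5]-row[-1] = 0-5 = -5

-5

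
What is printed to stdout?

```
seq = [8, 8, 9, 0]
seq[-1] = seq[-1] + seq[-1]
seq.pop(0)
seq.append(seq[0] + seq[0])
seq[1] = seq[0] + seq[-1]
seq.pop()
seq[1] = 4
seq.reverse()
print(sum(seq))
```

seq[-1] = seq[-1]+seq[-1] = 0+0 = 0 → [8, 8, 9, 0]
pop(0) removes 8 → [8, 9, 0]
append seq[0]+seq[0] = 8+8 = 16 → [8, 9, 0, 16]
seq[1] = seq[0]+seq[-1] = 8+16 = 24 → [8, 24, 0, 16]
pop() removes 16 → [8, 24, 0]
seq[1] = 4 → [8, 4, 0]
reverse → [0, 4, 8]
sum = 12

12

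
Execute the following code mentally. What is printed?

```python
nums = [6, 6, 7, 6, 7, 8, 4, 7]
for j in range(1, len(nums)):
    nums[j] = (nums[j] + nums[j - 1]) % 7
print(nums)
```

[6, 5, 5, 4, 4, 5, 2, 2]

j=1: nums[1] = (6+6)%7 = 5 → [6, 5, 7, 6, 7, 8, 4, 7]
j=2: nums[2] = (7+5)%7 = 5 → [6, 5, 5, 6, 7, 8, 4, 7]
j=3: nums[3] = (6+5)%7 = 4 → [6, 5, 5, 4, 7, 8, 4, 7]
j=4: nums[4] = (7+4)%7 = 4 → [6, 5, 5, 4, 4, 8, 4, 7]
j=5: nums[5] = (8+4)%7 = 5 → [6, 5, 5, 4, 4, 5, 4, 7]
j=6: nums[6] = (4+5)%7 = 2 → [6, 5, 5, 4, 4, 5, 2, 7]
j=7: nums[7] = (7+2)%7 = 2 → [6, 5, 5, 4, 4, 5, 2, 2]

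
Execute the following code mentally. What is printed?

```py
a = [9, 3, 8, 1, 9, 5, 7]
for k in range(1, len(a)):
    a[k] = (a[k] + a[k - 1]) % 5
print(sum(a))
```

k=1: a[1] = (3+9)%5 = 2 → [9, 2, 8, 1, 9, 5, 7]
k=2: a[2] = (8+2)%5 = 0 → [9, 2, 0, 1, 9, 5, 7]
k=3: a[3] = (1+0)%5 = 1 → [9, 2, 0, 1, 9, 5, 7]
k=4: a[4] = (9+1)%5 = 0 → [9, 2, 0, 1, 0, 5, 7]
k=5: a[5] = (5+0)%5 = 0 → [9, 2, 0, 1, 0, 0, 7]
k=6: a[6] = (7+0)%5 = 2 → [9, 2, 0, 1, 0, 0, 2]
sum = 14

14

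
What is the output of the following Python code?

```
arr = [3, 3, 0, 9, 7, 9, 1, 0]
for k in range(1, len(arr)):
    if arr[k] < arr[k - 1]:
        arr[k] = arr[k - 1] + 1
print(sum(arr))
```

65

k=1: 3>=3, unchanged → [3, 3, 0, 9, 7, 9, 1, 0]
k=2: 0<3, arr[2] = 3+1 = 4 → [3, 3, 4, 9, 7, 9, 1, 0]
k=3: 9>=4, unchanged → [3, 3, 4, 9, 7, 9, 1, 0]
k=4: 7<9, arr[4] = 9+1 = 10 → [3, 3, 4, 9, 10, 9, 1, 0]
k=5: 9<10, arr[5] = 10+1 = 11 → [3, 3, 4, 9, 10, 11, 1, 0]
k=6: 1<11, arr[6] = 11+1 = 12 → [3, 3, 4, 9, 10, 11, 12, 0]
k=7: 0<12, arr[7] = 12+1 = 13 → [3, 3, 4, 9, 10, 11, 12, 13]
sum = 65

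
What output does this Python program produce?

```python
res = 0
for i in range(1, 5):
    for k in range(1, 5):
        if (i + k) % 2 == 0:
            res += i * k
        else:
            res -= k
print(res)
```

32

i=1,k=1: even sum, res = 0+1 = 1
i=1,k=2: odd sum, res = 1-2 = -1
i=1,k=3: even sum, res = (-1)+3 = 2
i=1,k=4: odd sum, res = 2-4 = -2
i=2,k=1: odd sum, res = (-2)-1 = -3
i=2,k=2: even sum, res = (-3)+4 = 1
i=2,k=3: odd sum, res = 1-3 = -2
i=2,k=4: even sum, res = (-2)+8 = 6
i=3,k=1: even sum, res = 6+3 = 9
i=3,k=2: odd sum, res = 9-2 = 7
i=3,k=3: even sum, res = 7+9 = 16
i=3,k=4: odd sum, res = 16-4 = 12
i=4,k=1: odd sum, res = 12-1 = 11
i=4,k=2: even sum, res = 11+8 = 19
i=4,k=3: odd sum, res = 19-3 = 16
i=4,k=4: even sum, res = 16+16 = 32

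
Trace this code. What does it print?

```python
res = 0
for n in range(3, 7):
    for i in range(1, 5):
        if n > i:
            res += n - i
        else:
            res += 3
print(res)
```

n=3,i=1: 3>1, res = 0+2 = 2
n=3,i=2: 3>2, res = 2+1 = 3
n=3,i=3: not 3>3, res = 3+3 = 6
n=3,i=4: not 3>4, res = 6+3 = 9
n=4,i=1: 4>1, res = 9+3 = 12
n=4,i=2: 4>2, res = 12+2 = 14
n=4,i=3: 4>3, res = 14+1 = 15
n=4,i=4: not 4>4, res = 15+3 = 18
n=5,i=1: 5>1, res = 18+4 = 22
n=5,i=2: 5>2, res = 22+3 = 25
n=5,i=3: 5>3, res = 25+2 = 27
n=5,i=4: 5>4, res = 27+1 = 28
n=6,i=1: 6>1, res = 28+5 = 33
n=6,i=2: 6>2, res = 33+4 = 37
n=6,i=3: 6>3, res = 37+3 = 40
n=6,i=4: 6>4, res = 40+2 = 42

42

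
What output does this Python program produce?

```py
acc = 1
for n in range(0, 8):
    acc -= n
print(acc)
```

n=0: acc = 1-0 = 1
n=1: acc = 1-1 = 0
n=2: acc = 0-2 = -2
n=3: acc = (-2)-3 = -5
n=4: acc = (-5)-4 = -9
n=5: acc = (-9)-5 = -14
n=6: acc = (-14)-6 = -20
n=7: acc = (-20)-7 = -27

-27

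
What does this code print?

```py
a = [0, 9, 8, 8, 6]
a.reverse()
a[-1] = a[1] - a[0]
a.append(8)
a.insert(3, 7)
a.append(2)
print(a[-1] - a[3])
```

reverse → [6, 8, 8, 9, 0]
a[-1] = a[1]-a[0] = 8-6 = 2 → [6, 8, 8, 9, 2]
append 8 → [6, 8, 8, 9, 2, 8]
insert 7 at 3 → [6, 8, 8, 7, 9, 2, 8]
append 2 → [6, 8, 8, 7, 9, 2, 8, 2]
a[-1]-a[3] = 2-7 = -5

-5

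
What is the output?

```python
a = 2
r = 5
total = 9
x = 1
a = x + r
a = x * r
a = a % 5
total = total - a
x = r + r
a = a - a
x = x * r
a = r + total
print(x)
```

a = 1+5 = 6
a = 1*5 = 5
a = 5%5 = 0
total = 9-0 = 9
x = 5+5 = 10
a = 0-0 = 0
x = 10*5 = 50
a = 5+9 = 14

50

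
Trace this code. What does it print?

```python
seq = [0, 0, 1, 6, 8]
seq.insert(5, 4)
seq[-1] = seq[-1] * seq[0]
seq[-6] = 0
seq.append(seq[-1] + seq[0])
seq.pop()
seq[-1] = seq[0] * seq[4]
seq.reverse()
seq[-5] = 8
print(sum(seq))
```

15

insert 4 at 5 → [0, 0, 1, 6, 8, 4]
seq[-1] = seq[-1]*seq[0] = 4*0 = 0 → [0, 0, 1, 6, 8, 0]
seq[-6] = 0 → [0, 0, 1, 6, 8, 0]
append seq[-1]+seq[0] = 0+0 = 0 → [0, 0, 1, 6, 8, 0, 0]
pop() removes 0 → [0, 0, 1, 6, 8, 0]
seq[-1] = seq[0]*seq[4] = 0*8 = 0 → [0, 0, 1, 6, 8, 0]
reverse → [0, 8, 6, 1, 0, 0]
seq[-5] = 8 → [0, 8, 6, 1, 0, 0]
sum = 15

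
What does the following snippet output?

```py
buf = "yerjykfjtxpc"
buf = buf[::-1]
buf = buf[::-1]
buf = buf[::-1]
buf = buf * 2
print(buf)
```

cpxtjfkyjreycpxtjfkyjrey

reverse → 'cpxtjfkyjrey'
reverse → 'yerjykfjtxpc'
reverse → 'cpxtjfkyjrey'
repeat ×2 → 'cpxtjfkyjreycpxtjfkyjrey'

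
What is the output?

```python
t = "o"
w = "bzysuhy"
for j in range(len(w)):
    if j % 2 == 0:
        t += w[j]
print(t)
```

j=0: add 'b' → 'ob'
j=1: skip
j=2: add 'y' → 'oby'
j=3: skip
j=4: add 'u' → 'obyu'
j=5: skip
j=6: add 'y' → 'obyuy'

obyuy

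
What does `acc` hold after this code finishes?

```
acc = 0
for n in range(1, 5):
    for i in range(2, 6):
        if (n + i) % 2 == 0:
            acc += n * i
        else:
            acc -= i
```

n=1,i=2: odd sum, acc = 0-2 = -2
n=1,i=3: even sum, acc = (-2)+3 = 1
n=1,i=4: odd sum, acc = 1-4 = -3
n=1,i=5: even sum, acc = (-3)+5 = 2
n=2,i=2: even sum, acc = 2+4 = 6
n=2,i=3: odd sum, acc = 6-3 = 3
n=2,i=4: even sum, acc = 3+8 = 11
n=2,i=5: odd sum, acc = 11-5 = 6
n=3,i=2: odd sum, acc = 6-2 = 4
n=3,i=3: even sum, acc = 4+9 = 13
n=3,i=4: odd sum, acc = 13-4 = 9
n=3,i=5: even sum, acc = 9+15 = 24
n=4,i=2: even sum, acc = 24+8 = 32
n=4,i=3: odd sum, acc = 32-3 = 29
n=4,i=4: even sum, acc = 29+16 = 45
n=4,i=5: odd sum, acc = 45-5 = 40

40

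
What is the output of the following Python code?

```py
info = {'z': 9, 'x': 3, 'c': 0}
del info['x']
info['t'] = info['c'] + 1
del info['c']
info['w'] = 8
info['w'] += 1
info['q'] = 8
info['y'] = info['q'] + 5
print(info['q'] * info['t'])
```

del 'x' → {'z': 9, 'c': 0}
info['t'] = info['c']+1 = 1 → {'z': 9, 'c': 0, 't': 1}
del 'c' → {'z': 9, 't': 1}
info['w'] = 8 → {'z': 9, 't': 1, 'w': 8}
info['w'] = 8+1 = 9 → {'z': 9, 't': 1, 'w': 9}
info['q'] = 8 → {'z': 9, 't': 1, 'w': 9, 'q': 8}
info['y'] = info['q']+5 = 13 → {'z': 9, 't': 1, 'w': 9, 'q': 8, 'y': 13}
info['q']*info['t'] = 8*1 = 8

8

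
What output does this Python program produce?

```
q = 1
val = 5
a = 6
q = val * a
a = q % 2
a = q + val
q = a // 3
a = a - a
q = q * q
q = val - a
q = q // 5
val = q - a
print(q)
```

q = 5*6 = 30
a = 30%2 = 0
a = 30+5 = 35
q = 35//3 = 11
a = 35-35 = 0
q = 11*11 = 121
q = 5-0 = 5
q = 5//5 = 1
val = 1-0 = 1

1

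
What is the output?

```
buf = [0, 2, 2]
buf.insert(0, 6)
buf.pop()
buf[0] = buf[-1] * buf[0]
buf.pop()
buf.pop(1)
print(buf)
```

insert 6 at 0 → [6, 0, 2, 2]
pop() removes 2 → [6, 0, 2]
buf[0] = buf[-1]*buf[0] = 2*6 = 12 → [12, 0, 2]
pop() removes 2 → [12, 0]
pop(1) removes 0 → [12]

[12]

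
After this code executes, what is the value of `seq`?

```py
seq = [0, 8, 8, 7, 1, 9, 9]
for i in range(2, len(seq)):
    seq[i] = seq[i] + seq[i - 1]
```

[0, 8, 16, 23, 24, 33, 42]

i=2: seq[2] = 8+8 = 16 → [0, 8, 16, 7, 1, 9, 9]
i=3: seq[3] = 7+16 = 23 → [0, 8, 16, 23, 1, 9, 9]
i=4: seq[4] = 1+23 = 24 → [0, 8, 16, 23, 24, 9, 9]
i=5: seq[5] = 9+24 = 33 → [0, 8, 16, 23, 24, 33, 9]
i=6: seq[6] = 9+33 = 42 → [0, 8, 16, 23, 24, 33, 42]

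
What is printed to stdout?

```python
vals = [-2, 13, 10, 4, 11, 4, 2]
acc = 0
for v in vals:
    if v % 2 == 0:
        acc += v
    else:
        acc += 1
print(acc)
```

v=-2: even, acc = 0+(-2) = -2
v=13: not even, acc = (-2)+1 = -1
v=10: even, acc = (-1)+10 = 9
v=4: even, acc = 9+4 = 13
v=11: not even, acc = 13+1 = 14
v=4: even, acc = 14+4 = 18
v=2: even, acc = 18+2 = 20

20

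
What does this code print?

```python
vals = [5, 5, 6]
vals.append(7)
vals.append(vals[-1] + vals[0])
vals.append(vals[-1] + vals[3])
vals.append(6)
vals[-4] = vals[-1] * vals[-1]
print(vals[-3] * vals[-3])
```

144

append 7 → [5, 5, 6, 7]
append vals[-1]+vals[0] = 7+5 = 12 → [5, 5, 6, 7, 12]
append vals[-1]+vals[3] = 12+7 = 19 → [5, 5, 6, 7, 12, 19]
append 6 → [5, 5, 6, 7, 12, 19, 6]
vals[-4] = vals[-1]*vals[-1] = 6*6 = 36 → [5, 5, 6, 36, 12, 19, 6]
vals[-3]*vals[-3] = 12*12 = 144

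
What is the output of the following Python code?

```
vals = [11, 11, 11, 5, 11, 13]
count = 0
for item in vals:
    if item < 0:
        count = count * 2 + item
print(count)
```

item=11: not <0
item=11: not <0
item=11: not <0
item=5: not <0
item=11: not <0
item=13: not <0

0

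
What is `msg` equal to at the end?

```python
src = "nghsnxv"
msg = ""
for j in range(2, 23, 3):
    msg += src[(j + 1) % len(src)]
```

j=2: add src[3]='s' → 's'
j=5: add src[6]='v' → 'sv'
j=8: add src[2]='h' → 'svh'
j=11: add src[5]='x' → 'svhx'
j=14: add src[1]='g' → 'svhxg'
j=17: add src[4]='n' → 'svhxgn'
j=20: add src[0]='n' → 'svhxgnn'

'svhxgnn'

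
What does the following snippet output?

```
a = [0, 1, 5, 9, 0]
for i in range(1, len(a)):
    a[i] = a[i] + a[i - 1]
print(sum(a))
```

i=1: a[1] = 1+0 = 1 → [0, 1, 5, 9, 0]
i=2: a[2] = 5+1 = 6 → [0, 1, 6, 9, 0]
i=3: a[3] = 9+6 = 15 → [0, 1, 6, 15, 0]
i=4: a[4] = 0+15 = 15 → [0, 1, 6, 15, 15]
sum = 37

37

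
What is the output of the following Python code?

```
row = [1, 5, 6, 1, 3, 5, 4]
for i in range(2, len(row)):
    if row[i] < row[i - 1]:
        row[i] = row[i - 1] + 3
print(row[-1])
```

i=2: 6>=5, unchanged → [1, 5, 6, 1, 3, 5, 4]
i=3: 1<6, row[3] = 6+3 = 9 → [1, 5, 6, 9, 3, 5, 4]
i=4: 3<9, row[4] = 9+3 = 12 → [1, 5, 6, 9, 12, 5, 4]
i=5: 5<12, row[5] = 12+3 = 15 → [1, 5, 6, 9, 12, 15, 4]
i=6: 4<15, row[6] = 15+3 = 18 → [1, 5, 6, 9, 12, 15, 18]

18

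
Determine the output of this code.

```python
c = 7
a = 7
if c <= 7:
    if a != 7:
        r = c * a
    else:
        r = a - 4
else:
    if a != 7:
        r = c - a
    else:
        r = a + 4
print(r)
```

c=7, a=7
c <= 7 is True; a != 7 is False
→ r = a - 4 = 3

3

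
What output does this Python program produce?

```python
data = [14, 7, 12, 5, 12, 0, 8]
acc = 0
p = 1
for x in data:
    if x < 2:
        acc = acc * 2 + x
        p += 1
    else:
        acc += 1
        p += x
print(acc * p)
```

x=14: not <2, acc = 0+1 = 1; p=15
x=7: not <2, acc = 1+1 = 2; p=22
x=12: not <2, acc = 2+1 = 3; p=34
x=5: not <2, acc = 3+1 = 4; p=39
x=12: not <2, acc = 4+1 = 5; p=51
x=0: <2, acc = 5*2+0 = 10; p=52
x=8: not <2, acc = 10+1 = 11; p=60
acc*p = 11*60 = 660

660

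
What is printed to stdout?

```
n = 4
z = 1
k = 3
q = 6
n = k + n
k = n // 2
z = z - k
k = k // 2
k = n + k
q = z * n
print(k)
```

n = 3+4 = 7
k = 7//2 = 3
z = 1-3 = -2
k = 3//2 = 1
k = 7+1 = 8
q = (-2)*7 = -14

8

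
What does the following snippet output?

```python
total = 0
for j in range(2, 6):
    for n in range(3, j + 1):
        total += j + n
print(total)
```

j=3,n=3: total = 0+6 = 6
j=4,n=3: total = 6+7 = 13
j=4,n=4: total = 13+8 = 21
j=5,n=3: total = 21+8 = 29
j=5,n=4: total = 29+9 = 38
j=5,n=5: total = 38+10 = 48

48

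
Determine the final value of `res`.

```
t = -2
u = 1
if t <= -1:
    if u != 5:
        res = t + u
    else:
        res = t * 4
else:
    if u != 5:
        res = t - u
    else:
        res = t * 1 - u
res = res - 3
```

t=-2, u=1
t <= -1 is True; u != 5 is True
→ res = t + u = -1
res = (-1)-3 = -4

-4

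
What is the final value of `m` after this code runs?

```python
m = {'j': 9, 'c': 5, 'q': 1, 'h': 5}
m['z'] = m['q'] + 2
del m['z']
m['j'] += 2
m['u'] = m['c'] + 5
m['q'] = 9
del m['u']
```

m['z'] = m['q']+2 = 3 → {'j': 9, 'c': 5, 'q': 1, 'h': 5, 'z': 3}
del 'z' → {'j': 9, 'c': 5, 'q': 1, 'h': 5}
m['j'] = 9+2 = 11 → {'j': 11, 'c': 5, 'q': 1, 'h': 5}
m['u'] = m['c']+5 = 10 → {'j': 11, 'c': 5, 'q': 1, 'h': 5, 'u': 10}
m['q'] = 9 → {'j': 11, 'c': 5, 'q': 9, 'h': 5, 'u': 10}
del 'u' → {'j': 11, 'c': 5, 'q': 9, 'h': 5}

{'j': 11, 'c': 5, 'q': 9, 'h': 5}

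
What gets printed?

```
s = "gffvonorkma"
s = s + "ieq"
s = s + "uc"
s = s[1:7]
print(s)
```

ffvono

+ 'ieq' → 'gffvonorkmaieq'
+ 'uc' → 'gffvonorkmaiequc'
slice [1:7] → 'ffvono'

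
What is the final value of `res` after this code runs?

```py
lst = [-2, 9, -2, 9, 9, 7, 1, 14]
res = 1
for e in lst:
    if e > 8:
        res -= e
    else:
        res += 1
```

-36

e=-2: not >8, res = 1+1 = 2
e=9: >8, res = 2-9 = -7
e=-2: not >8, res = (-7)+1 = -6
e=9: >8, res = (-6)-9 = -15
e=9: >8, res = (-15)-9 = -24
e=7: not >8, res = (-24)+1 = -23
e=1: not >8, res = (-23)+1 = -22
e=14: >8, res = (-22)-14 = -36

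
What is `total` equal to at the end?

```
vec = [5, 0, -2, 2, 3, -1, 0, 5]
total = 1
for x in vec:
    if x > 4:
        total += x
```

x=5: >4, total = 1+5 = 6
x=0: not >4
x=-2: not >4
x=2: not >4
x=3: not >4
x=-1: not >4
x=0: not >4
x=5: >4, total = 6+5 = 11

11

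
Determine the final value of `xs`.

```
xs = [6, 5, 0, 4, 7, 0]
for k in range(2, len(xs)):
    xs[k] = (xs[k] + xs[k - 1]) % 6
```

k=2: xs[2] = (0+5)%6 = 5 → [6, 5, 5, 4, 7, 0]
k=3: xs[3] = (4+5)%6 = 3 → [6, 5, 5, 3, 7, 0]
k=4: xs[4] = (7+3)%6 = 4 → [6, 5, 5, 3, 4, 0]
k=5: xs[5] = (0+4)%6 = 4 → [6, 5, 5, 3, 4, 4]

[6, 5, 5, 3, 4, 4]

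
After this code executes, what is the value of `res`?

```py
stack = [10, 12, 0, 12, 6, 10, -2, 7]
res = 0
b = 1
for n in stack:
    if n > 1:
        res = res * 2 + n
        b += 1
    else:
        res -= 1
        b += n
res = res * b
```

n=10: >1, res = 0*2+10 = 10; b=2
n=12: >1, res = 10*2+12 = 32; b=3
n=0: not >1, res = 32-1 = 31; b=3
n=12: >1, res = 31*2+12 = 74; b=4
n=6: >1, res = 74*2+6 = 154; b=5
n=10: >1, res = 154*2+10 = 318; b=6
n=-2: not >1, res = 318-1 = 317; b=4
n=7: >1, res = 317*2+7 = 641; b=5
res*b = 641*5 = 3205

3205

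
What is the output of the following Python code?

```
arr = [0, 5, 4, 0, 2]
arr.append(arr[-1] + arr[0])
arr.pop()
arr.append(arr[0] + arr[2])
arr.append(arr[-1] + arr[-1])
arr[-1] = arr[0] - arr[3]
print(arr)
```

append arr[-1]+arr[0] = 2+0 = 2 → [0, 5, 4, 0, 2, 2]
pop() removes 2 → [0, 5, 4, 0, 2]
append arr[0]+arr[2] = 0+4 = 4 → [0, 5, 4, 0, 2, 4]
append arr[-1]+arr[-1] = 4+4 = 8 → [0, 5, 4, 0, 2, 4, 8]
arr[-1] = arr[0]-arr[3] = 0-0 = 0 → [0, 5, 4, 0, 2, 4, 0]

[0, 5, 4, 0, 2, 4, 0]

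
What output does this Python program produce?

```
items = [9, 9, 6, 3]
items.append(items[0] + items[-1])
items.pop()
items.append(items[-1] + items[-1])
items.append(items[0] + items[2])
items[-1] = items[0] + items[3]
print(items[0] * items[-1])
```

108

append items[0]+items[-1] = 9+3 = 12 → [9, 9, 6, 3, 12]
pop() removes 12 → [9, 9, 6, 3]
append items[-1]+items[-1] = 3+3 = 6 → [9, 9, 6, 3, 6]
append items[0]+items[2] = 9+6 = 15 → [9, 9, 6, 3, 6, 15]
items[-1] = items[0]+items[3] = 9+3 = 12 → [9, 9, 6, 3, 6, 12]
items[0]*items[-1] = 9*12 = 108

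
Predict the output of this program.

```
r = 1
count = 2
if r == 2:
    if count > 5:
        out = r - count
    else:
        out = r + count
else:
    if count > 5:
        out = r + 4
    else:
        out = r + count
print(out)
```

3

r=1, count=2
r == 2 is False; count > 5 is False
→ out = r + count = 3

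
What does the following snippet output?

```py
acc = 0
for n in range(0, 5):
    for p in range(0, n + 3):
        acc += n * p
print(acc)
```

155

n=0,p=0: acc = 0+0 = 0
n=0,p=1: acc = 0+0 = 0
n=0,p=2: acc = 0+0 = 0
n=1,p=0: acc = 0+0 = 0
n=1,p=1: acc = 0+1 = 1
n=1,p=2: acc = 1+2 = 3
n=1,p=3: acc = 3+3 = 6
n=2,p=0: acc = 6+0 = 6
n=2,p=1: acc = 6+2 = 8
n=2,p=2: acc = 8+4 = 12
n=2,p=3: acc = 12+6 = 18
n=2,p=4: acc = 18+8 = 26
n=3,p=0: acc = 26+0 = 26
n=3,p=1: acc = 26+3 = 29
n=3,p=2: acc = 29+6 = 35
n=3,p=3: acc = 35+9 = 44
n=3,p=4: acc = 44+12 = 56
n=3,p=5: acc = 56+15 = 71
n=4,p=0: acc = 71+0 = 71
n=4,p=1: acc = 71+4 = 75
n=4,p=2: acc = 75+8 = 83
n=4,p=3: acc = 83+12 = 95
n=4,p=4: acc = 95+16 = 111
n=4,p=5: acc = 111+20 = 131
n=4,p=6: acc = 131+24 = 155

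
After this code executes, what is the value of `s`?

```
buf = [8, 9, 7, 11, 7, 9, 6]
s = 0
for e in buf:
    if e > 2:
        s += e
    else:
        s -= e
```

57

e=8: >2, s = 0+8 = 8
e=9: >2, s = 8+9 = 17
e=7: >2, s = 17+7 = 24
e=11: >2, s = 24+11 = 35
e=7: >2, s = 35+7 = 42
e=9: >2, s = 42+9 = 51
e=6: >2, s = 51+6 = 57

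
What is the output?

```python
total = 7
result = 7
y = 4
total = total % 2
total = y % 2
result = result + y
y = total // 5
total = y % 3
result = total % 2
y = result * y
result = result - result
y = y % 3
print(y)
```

0

total = 7%2 = 1
total = 4%2 = 0
result = 7+4 = 11
y = 0//5 = 0
total = 0%3 = 0
result = 0%2 = 0
y = 0*0 = 0
result = 0-0 = 0
y = 0%3 = 0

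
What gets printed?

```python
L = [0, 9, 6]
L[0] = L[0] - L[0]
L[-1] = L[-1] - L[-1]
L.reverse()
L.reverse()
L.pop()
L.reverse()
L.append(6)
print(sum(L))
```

15

L[0] = L[0]-L[0] = 0-0 = 0 → [0, 9, 6]
L[-1] = L[-1]-L[-1] = 6-6 = 0 → [0, 9, 0]
reverse → [0, 9, 0]
reverse → [0, 9, 0]
pop() removes 0 → [0, 9]
reverse → [9, 0]
append 6 → [9, 0, 6]
sum = 15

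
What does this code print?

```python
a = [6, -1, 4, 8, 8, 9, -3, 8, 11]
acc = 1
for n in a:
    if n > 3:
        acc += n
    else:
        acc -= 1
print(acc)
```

53

n=6: >3, acc = 1+6 = 7
n=-1: not >3, acc = 7-1 = 6
n=4: >3, acc = 6+4 = 10
n=8: >3, acc = 10+8 = 18
n=8: >3, acc = 18+8 = 26
n=9: >3, acc = 26+9 = 35
n=-3: not >3, acc = 35-1 = 34
n=8: >3, acc = 34+8 = 42
n=11: >3, acc = 42+11 = 53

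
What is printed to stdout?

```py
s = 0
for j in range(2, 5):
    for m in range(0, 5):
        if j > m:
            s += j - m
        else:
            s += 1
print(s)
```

25

j=2,m=0: 2>0, s = 0+2 = 2
j=2,m=1: 2>1, s = 2+1 = 3
j=2,m=2: not 2>2, s = 3+1 = 4
j=2,m=3: not 2>3, s = 4+1 = 5
j=2,m=4: not 2>4, s = 5+1 = 6
j=3,m=0: 3>0, s = 6+3 = 9
j=3,m=1: 3>1, s = 9+2 = 11
j=3,m=2: 3>2, s = 11+1 = 12
j=3,m=3: not 3>3, s = 12+1 = 13
j=3,m=4: not 3>4, s = 13+1 = 14
j=4,m=0: 4>0, s = 14+4 = 18
j=4,m=1: 4>1, s = 18+3 = 21
j=4,m=2: 4>2, s = 21+2 = 23
j=4,m=3: 4>3, s = 23+1 = 24
j=4,m=4: not 4>4, s = 24+1 = 25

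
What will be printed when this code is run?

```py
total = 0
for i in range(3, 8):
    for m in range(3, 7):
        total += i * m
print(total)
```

450

i=3,m=3: total = 0+9 = 9
i=3,m=4: total = 9+12 = 21
i=3,m=5: total = 21+15 = 36
i=3,m=6: total = 36+18 = 54
i=4,m=3: total = 54+12 = 66
i=4,m=4: total = 66+16 = 82
i=4,m=5: total = 82+20 = 102
i=4,m=6: total = 102+24 = 126
i=5,m=3: total = 126+15 = 141
i=5,m=4: total = 141+20 = 161
i=5,m=5: total = 161+25 = 186
i=5,m=6: total = 186+30 = 216
i=6,m=3: total = 216+18 = 234
i=6,m=4: total = 234+24 = 258
i=6,m=5: total = 258+30 = 288
i=6,m=6: total = 288+36 = 324
i=7,m=3: total = 324+21 = 345
i=7,m=4: total = 345+28 = 373
i=7,m=5: total = 373+35 = 408
i=7,m=6: total = 408+42 = 450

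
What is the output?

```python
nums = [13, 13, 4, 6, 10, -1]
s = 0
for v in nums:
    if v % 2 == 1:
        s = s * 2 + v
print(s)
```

77

v=13: odd, s = 0*2+13 = 13
v=13: odd, s = 13*2+13 = 39
v=4: not odd
v=6: not odd
v=10: not odd
v=-1: odd, s = 39*2+(-1) = 77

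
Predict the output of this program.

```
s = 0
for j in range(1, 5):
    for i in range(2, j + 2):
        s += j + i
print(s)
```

j=1,i=2: s = 0+3 = 3
j=2,i=2: s = 3+4 = 7
j=2,i=3: s = 7+5 = 12
j=3,i=2: s = 12+5 = 17
j=3,i=3: s = 17+6 = 23
j=3,i=4: s = 23+7 = 30
j=4,i=2: s = 30+6 = 36
j=4,i=3: s = 36+7 = 43
j=4,i=4: s = 43+8 = 51
j=4,i=5: s = 51+9 = 60

60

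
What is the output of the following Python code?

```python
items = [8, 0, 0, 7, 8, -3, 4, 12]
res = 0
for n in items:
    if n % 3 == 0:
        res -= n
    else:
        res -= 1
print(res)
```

n=8: not %3==0, res = 0-1 = -1
n=0: %3==0, res = (-1)-0 = -1
n=0: %3==0, res = (-1)-0 = -1
n=7: not %3==0, res = (-1)-1 = -2
n=8: not %3==0, res = (-2)-1 = -3
n=-3: %3==0, res = (-3)-(-3) = 0
n=4: not %3==0, res = 0-1 = -1
n=12: %3==0, res = (-1)-12 = -13

-13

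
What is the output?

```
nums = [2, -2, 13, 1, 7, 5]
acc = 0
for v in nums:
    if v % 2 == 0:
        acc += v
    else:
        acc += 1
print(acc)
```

4

v=2: even, acc = 0+2 = 2
v=-2: even, acc = 2+(-2) = 0
v=13: not even, acc = 0+1 = 1
v=1: not even, acc = 1+1 = 2
v=7: not even, acc = 2+1 = 3
v=5: not even, acc = 3+1 = 4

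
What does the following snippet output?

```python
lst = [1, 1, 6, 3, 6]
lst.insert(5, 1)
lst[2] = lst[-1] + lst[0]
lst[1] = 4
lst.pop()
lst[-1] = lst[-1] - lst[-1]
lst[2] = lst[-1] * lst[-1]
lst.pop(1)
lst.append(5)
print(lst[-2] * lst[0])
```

insert 1 at 5 → [1, 1, 6, 3, 6, 1]
lst[2] = lst[-1]+lst[0] = 1+1 = 2 → [1, 1, 2, 3, 6, 1]
lst[1] = 4 → [1, 4, 2, 3, 6, 1]
pop() removes 1 → [1, 4, 2, 3, 6]
lst[-1] = lst[-1]-lst[-1] = 6-6 = 0 → [1, 4, 2, 3, 0]
lst[2] = lst[-1]*lst[-1] = 0*0 = 0 → [1, 4, 0, 3, 0]
pop(1) removes 4 → [1, 0, 3, 0]
append 5 → [1, 0, 3, 0, 5]
lst[-2]*lst[0] = 0*1 = 0

0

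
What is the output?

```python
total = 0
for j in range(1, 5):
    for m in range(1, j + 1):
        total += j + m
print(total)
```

j=1,m=1: total = 0+2 = 2
j=2,m=1: total = 2+3 = 5
j=2,m=2: total = 5+4 = 9
j=3,m=1: total = 9+4 = 13
j=3,m=2: total = 13+5 = 18
j=3,m=3: total = 18+6 = 24
j=4,m=1: total = 24+5 = 29
j=4,m=2: total = 29+6 = 35
j=4,m=3: total = 35+7 = 42
j=4,m=4: total = 42+8 = 50

50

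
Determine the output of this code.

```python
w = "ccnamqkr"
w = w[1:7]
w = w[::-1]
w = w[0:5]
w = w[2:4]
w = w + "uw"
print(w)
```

mauw

slice [1:7] → 'cnamqk'
reverse → 'kqmanc'
slice [0:5] → 'kqman'
slice [2:4] → 'ma'
+ 'uw' → 'mauw'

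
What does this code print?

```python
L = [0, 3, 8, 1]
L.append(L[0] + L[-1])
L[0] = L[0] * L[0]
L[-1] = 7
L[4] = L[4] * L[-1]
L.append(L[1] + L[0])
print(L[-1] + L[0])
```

append L[0]+L[-1] = 0+1 = 1 → [0, 3, 8, 1, 1]
L[0] = L[0]*L[0] = 0*0 = 0 → [0, 3, 8, 1, 1]
L[-1] = 7 → [0, 3, 8, 1, 7]
L[4] = L[4]*L[-1] = 7*7 = 49 → [0, 3, 8, 1, 49]
append L[1]+L[0] = 3+0 = 3 → [0, 3, 8, 1, 49, 3]
L[-1]+L[0] = 3+0 = 3

3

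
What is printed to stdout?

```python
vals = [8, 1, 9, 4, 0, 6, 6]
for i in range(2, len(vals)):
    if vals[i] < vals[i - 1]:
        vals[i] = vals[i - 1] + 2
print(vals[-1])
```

i=2: 9>=1, unchanged → [8, 1, 9, 4, 0, 6, 6]
i=3: 4<9, vals[3] = 9+2 = 11 → [8, 1, 9, 11, 0, 6, 6]
i=4: 0<11, vals[4] = 11+2 = 13 → [8, 1, 9, 11, 13, 6, 6]
i=5: 6<13, vals[5] = 13+2 = 15 → [8, 1, 9, 11, 13, 15, 6]
i=6: 6<15, vals[6] = 15+2 = 17 → [8, 1, 9, 11, 13, 15, 17]

17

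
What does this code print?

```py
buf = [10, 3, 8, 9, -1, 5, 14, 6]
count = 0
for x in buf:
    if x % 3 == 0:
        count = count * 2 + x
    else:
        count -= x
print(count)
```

-112

x=10: not %3==0, count = 0-10 = -10
x=3: %3==0, count = (-10)*2+3 = -17
x=8: not %3==0, count = (-17)-8 = -25
x=9: %3==0, count = (-25)*2+9 = -41
x=-1: not %3==0, count = (-41)-(-1) = -40
x=5: not %3==0, count = (-40)-5 = -45
x=14: not %3==0, count = (-45)-14 = -59
x=6: %3==0, count = (-59)*2+6 = -112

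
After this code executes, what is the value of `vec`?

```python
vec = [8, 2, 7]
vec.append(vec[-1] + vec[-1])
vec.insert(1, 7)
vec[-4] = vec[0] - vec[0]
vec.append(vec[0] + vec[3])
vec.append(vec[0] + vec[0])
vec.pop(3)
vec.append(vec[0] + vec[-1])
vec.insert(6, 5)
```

append vec[-1]+vec[-1] = 7+7 = 14 → [8, 2, 7, 14]
insert 7 at 1 → [8, 7, 2, 7, 14]
vec[-4] = vec[0]-vec[0] = 8-8 = 0 → [8, 0, 2, 7, 14]
append vec[0]+vec[3] = 8+7 = 15 → [8, 0, 2, 7, 14, 15]
append vec[0]+vec[0] = 8+8 = 16 → [8, 0, 2, 7, 14, 15, 16]
pop(3) removes 7 → [8, 0, 2, 14, 15, 16]
append vec[0]+vec[-1] = 8+16 = 24 → [8, 0, 2, 14, 15, 16, 24]
insert 5 at 6 → [8, 0, 2, 14, 15, 16, 5, 24]

[8, 0, 2, 14, 15, 16, 5, 24]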